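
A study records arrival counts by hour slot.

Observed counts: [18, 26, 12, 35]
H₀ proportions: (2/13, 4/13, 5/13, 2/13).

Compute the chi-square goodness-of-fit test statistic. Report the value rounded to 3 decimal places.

test statistic = 47.900

n = 91; E_i = n·p_i = [14.00, 28.00, 35.00, 14.00]
χ² = (18−14.00)²/14.00 + (26−28.00)²/28.00 + (12−35.00)²/35.00 + (35−14.00)²/14.00 = 47.9000
df = 3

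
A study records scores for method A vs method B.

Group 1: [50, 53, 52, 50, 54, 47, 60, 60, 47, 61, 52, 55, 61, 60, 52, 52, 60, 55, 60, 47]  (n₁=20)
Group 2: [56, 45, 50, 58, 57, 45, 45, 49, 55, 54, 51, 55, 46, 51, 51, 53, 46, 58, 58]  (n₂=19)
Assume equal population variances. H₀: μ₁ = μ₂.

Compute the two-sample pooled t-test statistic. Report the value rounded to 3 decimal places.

test statistic = 1.706

x̄₁=54.400, s₁=4.988, n₁=20
x̄₂=51.737, s₂=4.747, n₂=19
s_p² = [19·4.988² + 18·4.747²]/37 = 23.7428
SE = √(s_p²·(1/20+1/19)) = 1.5610
t = (54.400−51.737)/1.5610 = 1.7060
df = 37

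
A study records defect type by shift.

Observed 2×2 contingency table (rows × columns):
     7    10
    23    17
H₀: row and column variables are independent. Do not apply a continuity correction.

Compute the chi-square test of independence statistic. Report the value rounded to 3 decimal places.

test statistic = 1.275

Row totals [17, 40], col totals [30, 27], n=57
χ² = (7−8.95)²/8.95 + (10−8.05)²/8.05 + (23−21.05)²/21.05 + (17−18.95)²/18.95 = 1.2750
df = 1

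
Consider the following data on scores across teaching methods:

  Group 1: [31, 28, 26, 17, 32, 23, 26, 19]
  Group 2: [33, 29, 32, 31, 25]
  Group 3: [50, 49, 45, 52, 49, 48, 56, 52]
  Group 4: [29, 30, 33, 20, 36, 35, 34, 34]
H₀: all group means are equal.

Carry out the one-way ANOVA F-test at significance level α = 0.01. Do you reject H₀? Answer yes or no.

Group means [25.25, 30.00, 50.12, 31.38], grand mean 34.621
SSB = Σnᵢ(x̄ᵢ−x̄)² = 2816.578; SSW = ΣΣ(x−x̄ᵢ)² = 502.250
MSB = 2816.578/3 = 938.8592; MSW = 502.250/25 = 20.0900
F = MSB/MSW = 46.7327
df = (3, 25)
p-value (upper-tail) = 0.00000
At α=0.01: p < α → reject H₀

reject H₀: yes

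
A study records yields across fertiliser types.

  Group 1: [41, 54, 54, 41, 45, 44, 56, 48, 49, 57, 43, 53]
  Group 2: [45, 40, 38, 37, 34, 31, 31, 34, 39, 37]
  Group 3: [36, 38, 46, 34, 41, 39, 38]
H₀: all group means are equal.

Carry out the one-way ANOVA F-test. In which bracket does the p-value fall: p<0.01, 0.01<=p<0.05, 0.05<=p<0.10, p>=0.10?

Group means [48.75, 36.60, 38.86], grand mean 42.172
SSB = Σnᵢ(x̄ᵢ−x̄)² = 906.631; SSW = ΣΣ(x−x̄ᵢ)² = 639.507
MSB = 906.631/2 = 453.3154; MSW = 639.507/26 = 24.5964
F = MSB/MSW = 18.4301
df = (2, 26)
p-value (upper-tail) = 0.00001
→ bracket: p<0.01

p-value bracket: p<0.01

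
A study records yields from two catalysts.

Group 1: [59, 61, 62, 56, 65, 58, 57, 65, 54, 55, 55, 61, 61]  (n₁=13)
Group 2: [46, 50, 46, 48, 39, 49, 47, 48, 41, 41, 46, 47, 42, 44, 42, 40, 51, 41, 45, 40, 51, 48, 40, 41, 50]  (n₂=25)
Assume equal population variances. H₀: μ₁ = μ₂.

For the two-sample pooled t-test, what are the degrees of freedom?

df = n₁ + n₂ − 2 = 13 + 25 − 2 = 36

degrees of freedom = 36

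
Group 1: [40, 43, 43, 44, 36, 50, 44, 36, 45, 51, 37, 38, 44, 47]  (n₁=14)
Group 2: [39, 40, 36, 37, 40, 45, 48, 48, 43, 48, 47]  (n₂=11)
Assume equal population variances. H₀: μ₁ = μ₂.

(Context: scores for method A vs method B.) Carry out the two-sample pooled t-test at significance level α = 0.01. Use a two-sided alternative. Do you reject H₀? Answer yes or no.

reject H₀: no

x̄₁=42.714, s₁=4.827, n₁=14
x̄₂=42.818, s₂=4.622, n₂=11
s_p² = [13·4.827² + 10·4.622²]/23 = 22.4562
SE = √(s_p²·(1/14+1/11)) = 1.9093
t = (42.714−42.818)/1.9093 = -0.0544
df = 23
p-value (two-sided) = 0.95707
At α=0.01: p ≥ α → fail to reject H₀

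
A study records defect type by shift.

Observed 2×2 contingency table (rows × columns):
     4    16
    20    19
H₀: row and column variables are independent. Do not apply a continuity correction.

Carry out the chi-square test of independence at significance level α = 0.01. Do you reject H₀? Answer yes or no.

Row totals [20, 39], col totals [24, 35], n=59
χ² = (4−8.14)²/8.14 + (16−11.86)²/11.86 + (20−15.86)²/15.86 + (19−23.14)²/23.14 = 5.3611
df = 1
p-value (upper-tail) = 0.02059
At α=0.01: p ≥ α → fail to reject H₀

reject H₀: no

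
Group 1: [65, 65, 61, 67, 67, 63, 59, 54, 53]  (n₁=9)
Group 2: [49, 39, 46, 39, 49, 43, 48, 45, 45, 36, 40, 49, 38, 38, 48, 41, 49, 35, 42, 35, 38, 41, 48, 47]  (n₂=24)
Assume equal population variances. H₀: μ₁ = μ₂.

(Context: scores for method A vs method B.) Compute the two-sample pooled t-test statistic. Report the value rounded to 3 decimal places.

x̄₁=61.556, s₁=5.270, n₁=9
x̄₂=42.833, s₂=4.905, n₂=24
s_p² = [8·5.270² + 23·4.905²]/31 = 25.0179
SE = √(s_p²·(1/9+1/24)) = 1.9550
t = (61.556−42.833)/1.9550 = 9.5764
df = 31

test statistic = 9.576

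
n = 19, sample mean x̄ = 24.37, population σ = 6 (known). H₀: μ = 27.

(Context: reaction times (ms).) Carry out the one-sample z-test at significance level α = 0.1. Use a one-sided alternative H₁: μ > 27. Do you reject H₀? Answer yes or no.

SE = σ/√n = 6/√19 = 1.3765
z = (x̄−μ₀)/SE = (24.37−27)/1.3765 = -1.9107
p-value (one-sided, H₁ greater) = 0.97198
At α=0.1: p ≥ α → fail to reject H₀

reject H₀: no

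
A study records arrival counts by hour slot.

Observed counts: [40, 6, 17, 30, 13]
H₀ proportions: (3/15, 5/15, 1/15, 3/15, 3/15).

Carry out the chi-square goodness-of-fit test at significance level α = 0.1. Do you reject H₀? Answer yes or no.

reject H₀: yes

n = 106; E_i = n·p_i = [21.20, 35.33, 7.07, 21.20, 21.20]
χ² = (40−21.20)²/21.20 + (6−35.33)²/35.33 + (17−7.07)²/7.07 + (30−21.20)²/21.20 + (13−21.20)²/21.20 = 61.8113
df = 4
p-value (upper-tail) = 0.00000
At α=0.1: p < α → reject H₀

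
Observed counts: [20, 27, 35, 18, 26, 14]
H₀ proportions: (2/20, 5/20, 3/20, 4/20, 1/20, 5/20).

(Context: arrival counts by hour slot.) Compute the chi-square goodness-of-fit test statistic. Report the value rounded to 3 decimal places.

test statistic = 81.476

n = 140; E_i = n·p_i = [14.00, 35.00, 21.00, 28.00, 7.00, 35.00]
χ² = (20−14.00)²/14.00 + (27−35.00)²/35.00 + (35−21.00)²/21.00 + (18−28.00)²/28.00 + (26−7.00)²/7.00 + (14−35.00)²/35.00 = 81.4762
df = 5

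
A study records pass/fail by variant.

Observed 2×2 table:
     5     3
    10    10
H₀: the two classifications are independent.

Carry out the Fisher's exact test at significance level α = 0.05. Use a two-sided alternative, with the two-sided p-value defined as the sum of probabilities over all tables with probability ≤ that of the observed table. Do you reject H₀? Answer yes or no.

Margins: r₁=8, r₂=20, c₁=15, c₂=13, n=28
p_obs = C(8,5)·C(20,10)/C(28,15); sum pmf over tables with pmf ≤ p_obs
p-value (two-sided) = 0.68599
At α=0.05: p ≥ α → fail to reject H₀

reject H₀: no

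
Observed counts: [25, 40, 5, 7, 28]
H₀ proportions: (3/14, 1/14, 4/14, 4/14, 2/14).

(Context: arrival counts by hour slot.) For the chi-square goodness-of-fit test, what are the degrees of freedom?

df = k − 1 = 5 − 1 = 4

degrees of freedom = 4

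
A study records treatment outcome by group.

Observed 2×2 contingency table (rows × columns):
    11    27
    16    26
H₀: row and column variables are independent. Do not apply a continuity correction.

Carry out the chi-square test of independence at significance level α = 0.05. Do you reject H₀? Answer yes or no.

Row totals [38, 42], col totals [27, 53], n=80
χ² = (11−12.82)²/12.82 + (27−25.18)²/25.18 + (16−14.18)²/14.18 + (26−27.82)²/27.82 = 0.7467
df = 1
p-value (upper-tail) = 0.38754
At α=0.05: p ≥ α → fail to reject H₀

reject H₀: no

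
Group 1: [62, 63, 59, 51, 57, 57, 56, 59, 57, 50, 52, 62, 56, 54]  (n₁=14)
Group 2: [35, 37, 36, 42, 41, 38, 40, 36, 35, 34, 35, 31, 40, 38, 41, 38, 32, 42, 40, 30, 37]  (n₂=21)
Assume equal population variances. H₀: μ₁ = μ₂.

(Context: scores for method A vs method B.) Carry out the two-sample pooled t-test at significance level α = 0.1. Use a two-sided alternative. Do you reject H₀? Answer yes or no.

x̄₁=56.786, s₁=4.061, n₁=14
x̄₂=37.048, s₂=3.500, n₂=21
s_p² = [13·4.061² + 20·3.500²]/33 = 13.9185
SE = √(s_p²·(1/14+1/21)) = 1.2872
t = (56.786−37.048)/1.2872 = 15.3338
df = 33
p-value (two-sided) = 0.00000
At α=0.1: p < α → reject H₀

reject H₀: yes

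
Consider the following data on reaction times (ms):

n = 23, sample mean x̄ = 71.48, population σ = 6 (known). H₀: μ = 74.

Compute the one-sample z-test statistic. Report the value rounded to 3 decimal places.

SE = σ/√n = 6/√23 = 1.2511
z = (x̄−μ₀)/SE = (71.48−74)/1.2511 = -2.0142

test statistic = -2.014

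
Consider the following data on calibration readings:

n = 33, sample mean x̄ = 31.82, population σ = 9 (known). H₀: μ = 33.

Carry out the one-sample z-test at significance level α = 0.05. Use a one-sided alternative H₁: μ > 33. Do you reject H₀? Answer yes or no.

reject H₀: no

SE = σ/√n = 9/√33 = 1.5667
z = (x̄−μ₀)/SE = (31.82−33)/1.5667 = -0.7532
p-value (one-sided, H₁ greater) = 0.77433
At α=0.05: p ≥ α → fail to reject H₀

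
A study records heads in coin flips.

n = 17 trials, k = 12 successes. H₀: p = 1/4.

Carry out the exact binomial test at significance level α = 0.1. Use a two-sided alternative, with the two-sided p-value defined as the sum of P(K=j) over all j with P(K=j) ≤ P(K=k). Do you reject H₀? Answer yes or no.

reject H₀: yes

Exact binomial: n=17, k=12, p₀=1/4=0.2500
P(X=j) = C(n,j)·p₀^j·(1−p₀)^(n−j); p = Σ P(X=j) over j with P(X=j) ≤ P(X=12)
p-value (two-sided) = 0.00010
At α=0.1: p < α → reject H₀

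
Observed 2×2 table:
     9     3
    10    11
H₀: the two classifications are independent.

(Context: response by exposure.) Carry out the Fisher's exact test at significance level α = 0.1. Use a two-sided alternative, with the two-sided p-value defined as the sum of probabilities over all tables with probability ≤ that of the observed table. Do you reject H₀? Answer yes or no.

Margins: r₁=12, r₂=21, c₁=19, c₂=14, n=33
p_obs = C(12,9)·C(21,10)/C(33,19); sum pmf over tables with pmf ≤ p_obs
p-value (two-sided) = 0.16036
At α=0.1: p ≥ α → fail to reject H₀

reject H₀: no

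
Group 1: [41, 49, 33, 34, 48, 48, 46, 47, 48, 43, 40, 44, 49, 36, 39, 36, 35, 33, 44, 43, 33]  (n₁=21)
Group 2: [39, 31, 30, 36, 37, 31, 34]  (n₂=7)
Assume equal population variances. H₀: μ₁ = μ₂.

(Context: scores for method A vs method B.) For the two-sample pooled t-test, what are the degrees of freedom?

df = n₁ + n₂ − 2 = 21 + 7 − 2 = 26

degrees of freedom = 26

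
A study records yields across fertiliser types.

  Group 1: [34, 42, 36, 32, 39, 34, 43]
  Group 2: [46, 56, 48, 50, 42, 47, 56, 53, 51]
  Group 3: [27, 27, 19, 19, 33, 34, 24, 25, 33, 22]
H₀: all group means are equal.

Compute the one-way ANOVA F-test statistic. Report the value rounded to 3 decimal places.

Group means [37.14, 49.89, 26.30], grand mean 37.385
SSB = Σnᵢ(x̄ᵢ−x̄)² = 2636.308; SSW = ΣΣ(x−x̄ᵢ)² = 565.846
MSB = 2636.308/2 = 1318.1539; MSW = 565.846/23 = 24.6020
F = MSB/MSW = 53.5791
df = (2, 23)

test statistic = 53.579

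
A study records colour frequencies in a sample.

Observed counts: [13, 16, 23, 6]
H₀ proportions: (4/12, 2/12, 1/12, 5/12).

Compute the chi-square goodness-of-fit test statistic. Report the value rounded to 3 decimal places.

test statistic = 88.162

n = 58; E_i = n·p_i = [19.33, 9.67, 4.83, 24.17]
χ² = (13−19.33)²/19.33 + (16−9.67)²/9.67 + (23−4.83)²/4.83 + (6−24.17)²/24.17 = 88.1621
df = 3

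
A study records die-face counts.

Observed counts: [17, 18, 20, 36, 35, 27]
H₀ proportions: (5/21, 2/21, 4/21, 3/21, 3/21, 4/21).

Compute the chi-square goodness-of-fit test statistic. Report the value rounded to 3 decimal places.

n = 153; E_i = n·p_i = [36.43, 14.57, 29.14, 21.86, 21.86, 29.14]
χ² = (17−36.43)²/36.43 + (18−14.57)²/14.57 + (20−29.14)²/29.14 + (36−21.86)²/21.86 + (35−21.86)²/21.86 + (27−29.14)²/29.14 = 31.2487
df = 5

test statistic = 31.249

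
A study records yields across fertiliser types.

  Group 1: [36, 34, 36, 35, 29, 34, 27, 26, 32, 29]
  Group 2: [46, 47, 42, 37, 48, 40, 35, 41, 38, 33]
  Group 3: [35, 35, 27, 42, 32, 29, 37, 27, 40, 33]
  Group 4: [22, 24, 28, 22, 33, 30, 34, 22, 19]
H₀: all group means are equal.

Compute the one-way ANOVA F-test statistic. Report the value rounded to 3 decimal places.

Group means [31.80, 40.70, 33.70, 26.00], grand mean 33.231
SSB = Σnᵢ(x̄ᵢ−x̄)² = 1051.123; SSW = ΣΣ(x−x̄ᵢ)² = 835.800
MSB = 1051.123/3 = 350.3744; MSW = 835.800/35 = 23.8800
F = MSB/MSW = 14.6723
df = (3, 35)

test statistic = 14.672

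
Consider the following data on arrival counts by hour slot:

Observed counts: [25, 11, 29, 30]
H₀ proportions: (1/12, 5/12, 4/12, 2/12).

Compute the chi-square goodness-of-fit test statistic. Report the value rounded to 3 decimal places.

n = 95; E_i = n·p_i = [7.92, 39.58, 31.67, 15.83]
χ² = (25−7.92)²/7.92 + (11−39.58)²/39.58 + (29−31.67)²/31.67 + (30−15.83)²/15.83 = 70.4042
df = 3

test statistic = 70.404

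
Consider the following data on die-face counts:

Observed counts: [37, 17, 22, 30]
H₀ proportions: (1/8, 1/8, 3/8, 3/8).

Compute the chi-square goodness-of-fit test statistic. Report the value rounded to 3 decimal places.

n = 106; E_i = n·p_i = [13.25, 13.25, 39.75, 39.75]
χ² = (37−13.25)²/13.25 + (17−13.25)²/13.25 + (22−39.75)²/39.75 + (30−39.75)²/39.75 = 53.9497
df = 3

test statistic = 53.950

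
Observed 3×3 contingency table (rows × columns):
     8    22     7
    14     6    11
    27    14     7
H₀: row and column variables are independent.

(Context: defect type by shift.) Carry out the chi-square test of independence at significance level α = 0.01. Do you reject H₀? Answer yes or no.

Row totals [37, 31, 48], col totals [49, 42, 25], n=116
χ² = (8−15.63)²/15.63 + (22−13.40)²/13.40 + (7−7.97)²/7.97 + (14−13.09)²/13.09 + (6−11.22)²/11.22 + (11−6.68)²/6.68 + (27−20.28)²/20.28 + (14−17.38)²/17.38 + (7−10.34)²/10.34 = 18.6230
df = 4
p-value (upper-tail) = 0.00093
At α=0.01: p < α → reject H₀

reject H₀: yes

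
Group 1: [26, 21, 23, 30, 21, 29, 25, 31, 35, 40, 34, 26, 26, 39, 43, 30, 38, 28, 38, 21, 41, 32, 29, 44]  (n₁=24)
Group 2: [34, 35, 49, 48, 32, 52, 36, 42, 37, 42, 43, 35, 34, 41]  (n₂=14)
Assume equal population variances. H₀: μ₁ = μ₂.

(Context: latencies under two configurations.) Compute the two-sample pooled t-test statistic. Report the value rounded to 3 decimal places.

x̄₁=31.250, s₁=7.146, n₁=24
x̄₂=40.000, s₂=6.312, n₂=14
s_p² = [23·7.146² + 13·6.312²]/36 = 47.0139
SE = √(s_p²·(1/24+1/14)) = 2.3059
t = (31.250−40.000)/2.3059 = -3.7947
df = 36

test statistic = -3.795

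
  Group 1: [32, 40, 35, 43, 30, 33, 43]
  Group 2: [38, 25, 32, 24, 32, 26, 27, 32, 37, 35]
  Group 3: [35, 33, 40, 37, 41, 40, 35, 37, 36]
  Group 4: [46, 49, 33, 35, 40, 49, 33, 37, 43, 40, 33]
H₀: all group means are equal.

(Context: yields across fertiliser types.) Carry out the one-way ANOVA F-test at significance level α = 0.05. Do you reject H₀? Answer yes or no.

reject H₀: yes

Group means [36.57, 30.80, 37.11, 39.82], grand mean 36.108
SSB = Σnᵢ(x̄ᵢ−x̄)² = 443.728; SSW = ΣΣ(x−x̄ᵢ)² = 849.840
MSB = 443.728/3 = 147.9093; MSW = 849.840/33 = 25.7527
F = MSB/MSW = 5.7434
df = (3, 33)
p-value (upper-tail) = 0.00282
At α=0.05: p < α → reject H₀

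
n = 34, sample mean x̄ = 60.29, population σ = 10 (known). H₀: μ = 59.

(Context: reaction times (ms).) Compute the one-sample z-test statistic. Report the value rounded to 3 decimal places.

SE = σ/√n = 10/√34 = 1.7150
z = (x̄−μ₀)/SE = (60.29−59)/1.7150 = 0.7522

test statistic = 0.752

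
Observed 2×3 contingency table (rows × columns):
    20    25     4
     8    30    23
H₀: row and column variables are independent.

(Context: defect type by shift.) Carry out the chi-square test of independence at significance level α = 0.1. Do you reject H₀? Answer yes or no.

reject H₀: yes

Row totals [49, 61], col totals [28, 55, 27], n=110
χ² = (20−12.47)²/12.47 + (25−24.50)²/24.50 + (4−12.03)²/12.03 + (8−15.53)²/15.53 + (30−30.50)²/30.50 + (23−14.97)²/14.97 = 17.8714
df = 2
p-value (upper-tail) = 0.00013
At α=0.1: p < α → reject H₀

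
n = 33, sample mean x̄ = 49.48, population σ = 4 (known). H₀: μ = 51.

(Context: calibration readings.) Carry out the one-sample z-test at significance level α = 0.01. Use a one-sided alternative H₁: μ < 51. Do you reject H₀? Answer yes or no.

SE = σ/√n = 4/√33 = 0.6963
z = (x̄−μ₀)/SE = (49.48−51)/0.6963 = -2.1829
p-value (one-sided, H₁ less) = 0.01452
At α=0.01: p ≥ α → fail to reject H₀

reject H₀: no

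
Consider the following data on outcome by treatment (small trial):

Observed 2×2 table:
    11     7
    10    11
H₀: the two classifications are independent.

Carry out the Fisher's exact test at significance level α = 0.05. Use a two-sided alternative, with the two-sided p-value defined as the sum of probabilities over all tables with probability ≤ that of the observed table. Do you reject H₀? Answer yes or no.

Margins: r₁=18, r₂=21, c₁=21, c₂=18, n=39
p_obs = C(18,11)·C(21,10)/C(39,21); sum pmf over tables with pmf ≤ p_obs
p-value (two-sided) = 0.52333
At α=0.05: p ≥ α → fail to reject H₀

reject H₀: no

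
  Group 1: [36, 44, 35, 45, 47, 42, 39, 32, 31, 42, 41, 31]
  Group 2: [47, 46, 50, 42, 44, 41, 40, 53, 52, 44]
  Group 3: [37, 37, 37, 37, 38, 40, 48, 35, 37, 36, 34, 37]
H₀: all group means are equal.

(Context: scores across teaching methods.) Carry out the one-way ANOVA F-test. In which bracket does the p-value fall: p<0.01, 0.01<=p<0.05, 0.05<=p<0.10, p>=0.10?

Group means [38.75, 45.90, 37.75], grand mean 40.500
SSB = Σnᵢ(x̄ᵢ−x̄)² = 419.100; SSW = ΣΣ(x−x̄ᵢ)² = 673.400
MSB = 419.100/2 = 209.5500; MSW = 673.400/31 = 21.7226
F = MSB/MSW = 9.6466
df = (2, 31)
p-value (upper-tail) = 0.00055
→ bracket: p<0.01

p-value bracket: p<0.01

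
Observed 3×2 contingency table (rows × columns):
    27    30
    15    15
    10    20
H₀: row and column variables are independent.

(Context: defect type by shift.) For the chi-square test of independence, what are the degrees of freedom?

degrees of freedom = 2

df = (r−1)(c−1) = (3−1)·(2−1) = 2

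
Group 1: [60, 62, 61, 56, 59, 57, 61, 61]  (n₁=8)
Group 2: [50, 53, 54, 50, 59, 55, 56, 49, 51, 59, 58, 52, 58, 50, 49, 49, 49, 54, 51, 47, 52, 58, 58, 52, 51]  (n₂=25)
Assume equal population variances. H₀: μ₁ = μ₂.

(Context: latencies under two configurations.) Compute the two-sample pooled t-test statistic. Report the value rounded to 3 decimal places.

x̄₁=59.625, s₁=2.134, n₁=8
x̄₂=52.960, s₂=3.702, n₂=25
s_p² = [7·2.134² + 24·3.702²]/31 = 11.6398
SE = √(s_p²·(1/8+1/25)) = 1.3858
t = (59.625−52.960)/1.3858 = 4.8093
df = 31

test statistic = 4.809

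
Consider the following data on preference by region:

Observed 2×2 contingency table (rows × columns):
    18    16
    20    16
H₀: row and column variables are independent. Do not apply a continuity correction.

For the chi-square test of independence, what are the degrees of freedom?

df = (r−1)(c−1) = (2−1)·(2−1) = 1

degrees of freedom = 1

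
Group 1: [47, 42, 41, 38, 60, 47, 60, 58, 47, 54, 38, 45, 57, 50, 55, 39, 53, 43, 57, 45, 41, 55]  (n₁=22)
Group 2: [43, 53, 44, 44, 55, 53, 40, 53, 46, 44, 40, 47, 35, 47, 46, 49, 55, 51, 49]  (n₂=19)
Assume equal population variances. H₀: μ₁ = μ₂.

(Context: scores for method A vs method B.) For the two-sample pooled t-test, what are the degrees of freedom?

degrees of freedom = 39

df = n₁ + n₂ − 2 = 22 + 19 − 2 = 39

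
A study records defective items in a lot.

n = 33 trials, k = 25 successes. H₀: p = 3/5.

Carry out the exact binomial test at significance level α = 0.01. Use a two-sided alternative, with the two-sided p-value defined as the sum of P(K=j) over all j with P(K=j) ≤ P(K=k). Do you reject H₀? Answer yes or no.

Exact binomial: n=33, k=25, p₀=3/5=0.6000
P(X=j) = C(n,j)·p₀^j·(1−p₀)^(n−j); p = Σ P(X=j) over j with P(X=j) ≤ P(X=25)
p-value (two-sided) = 0.07546
At α=0.01: p ≥ α → fail to reject H₀

reject H₀: no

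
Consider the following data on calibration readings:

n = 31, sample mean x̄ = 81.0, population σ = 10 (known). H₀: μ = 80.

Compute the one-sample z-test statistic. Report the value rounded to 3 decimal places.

test statistic = 0.557

SE = σ/√n = 10/√31 = 1.7961
z = (x̄−μ₀)/SE = (81.0−80)/1.7961 = 0.5568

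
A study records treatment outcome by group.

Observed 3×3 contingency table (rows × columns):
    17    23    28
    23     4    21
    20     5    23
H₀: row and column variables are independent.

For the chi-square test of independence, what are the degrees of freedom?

degrees of freedom = 4

df = (r−1)(c−1) = (3−1)·(3−1) = 4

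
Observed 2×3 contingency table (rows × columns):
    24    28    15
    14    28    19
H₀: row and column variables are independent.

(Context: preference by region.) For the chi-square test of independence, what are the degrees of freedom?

df = (r−1)(c−1) = (2−1)·(3−1) = 2

degrees of freedom = 2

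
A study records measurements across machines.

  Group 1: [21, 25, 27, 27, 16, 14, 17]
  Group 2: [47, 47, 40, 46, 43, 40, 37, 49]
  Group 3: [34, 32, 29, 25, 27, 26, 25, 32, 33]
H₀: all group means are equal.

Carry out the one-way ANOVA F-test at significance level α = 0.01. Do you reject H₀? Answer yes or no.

reject H₀: yes

Group means [21.00, 43.62, 29.22], grand mean 31.625
SSB = Σnᵢ(x̄ᵢ−x̄)² = 1994.194; SSW = ΣΣ(x−x̄ᵢ)² = 409.431
MSB = 1994.194/2 = 997.0972; MSW = 409.431/21 = 19.4967
F = MSB/MSW = 51.1419
df = (2, 21)
p-value (upper-tail) = 0.00000
At α=0.01: p < α → reject H₀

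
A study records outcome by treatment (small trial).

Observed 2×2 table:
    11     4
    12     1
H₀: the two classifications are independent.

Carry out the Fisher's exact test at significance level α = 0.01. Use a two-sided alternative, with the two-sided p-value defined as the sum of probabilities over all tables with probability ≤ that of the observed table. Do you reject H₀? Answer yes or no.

Margins: r₁=15, r₂=13, c₁=23, c₂=5, n=28
p_obs = C(15,11)·C(13,12)/C(28,23); sum pmf over tables with pmf ≤ p_obs
p-value (two-sided) = 0.33333
At α=0.01: p ≥ α → fail to reject H₀

reject H₀: no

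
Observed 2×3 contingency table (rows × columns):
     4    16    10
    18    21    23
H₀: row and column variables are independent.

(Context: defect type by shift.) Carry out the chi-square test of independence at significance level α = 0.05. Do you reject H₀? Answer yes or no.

Row totals [30, 62], col totals [22, 37, 33], n=92
χ² = (4−7.17)²/7.17 + (16−12.07)²/12.07 + (10−10.76)²/10.76 + (18−14.83)²/14.83 + (21−24.93)²/24.93 + (23−22.24)²/22.24 = 4.0677
df = 2
p-value (upper-tail) = 0.13083
At α=0.05: p ≥ α → fail to reject H₀

reject H₀: no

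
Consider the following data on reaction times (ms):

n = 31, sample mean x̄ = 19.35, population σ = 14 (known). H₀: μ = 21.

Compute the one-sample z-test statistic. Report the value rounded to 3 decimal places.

SE = σ/√n = 14/√31 = 2.5145
z = (x̄−μ₀)/SE = (19.35−21)/2.5145 = -0.6562

test statistic = -0.656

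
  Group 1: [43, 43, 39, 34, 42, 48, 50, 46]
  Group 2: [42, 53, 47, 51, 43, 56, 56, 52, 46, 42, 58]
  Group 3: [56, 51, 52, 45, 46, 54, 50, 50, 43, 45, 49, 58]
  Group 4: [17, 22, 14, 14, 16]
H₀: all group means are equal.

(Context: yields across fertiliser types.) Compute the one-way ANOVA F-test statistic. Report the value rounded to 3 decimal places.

Group means [43.12, 49.64, 49.92, 16.60], grand mean 43.694
SSB = Σnᵢ(x̄ᵢ−x̄)² = 4526.102; SSW = ΣΣ(x−x̄ᵢ)² = 811.537
MSB = 4526.102/3 = 1508.7006; MSW = 811.537/32 = 25.3605
F = MSB/MSW = 59.4901
df = (3, 32)

test statistic = 59.490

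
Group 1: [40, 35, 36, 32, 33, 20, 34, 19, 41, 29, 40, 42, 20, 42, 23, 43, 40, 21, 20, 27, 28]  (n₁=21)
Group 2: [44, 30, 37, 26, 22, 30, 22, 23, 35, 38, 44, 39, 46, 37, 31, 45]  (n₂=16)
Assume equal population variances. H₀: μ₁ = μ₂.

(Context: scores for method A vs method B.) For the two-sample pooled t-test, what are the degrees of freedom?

df = n₁ + n₂ − 2 = 21 + 16 − 2 = 35

degrees of freedom = 35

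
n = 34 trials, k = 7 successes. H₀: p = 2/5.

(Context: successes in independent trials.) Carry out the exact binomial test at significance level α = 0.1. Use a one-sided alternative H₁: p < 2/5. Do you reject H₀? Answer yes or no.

reject H₀: yes

Exact binomial: n=34, k=7, p₀=2/5=0.4000
P(X≤7) from Σ C(n,i)·p₀^i·(1−p₀)^(n−i)
p-value (one-sided, H₁ less) = 0.01377
At α=0.1: p < α → reject H₀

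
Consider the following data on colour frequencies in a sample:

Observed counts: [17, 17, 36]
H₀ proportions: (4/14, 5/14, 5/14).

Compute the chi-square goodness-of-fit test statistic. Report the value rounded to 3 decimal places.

test statistic = 7.850

n = 70; E_i = n·p_i = [20.00, 25.00, 25.00]
χ² = (17−20.00)²/20.00 + (17−25.00)²/25.00 + (36−25.00)²/25.00 = 7.8500
df = 2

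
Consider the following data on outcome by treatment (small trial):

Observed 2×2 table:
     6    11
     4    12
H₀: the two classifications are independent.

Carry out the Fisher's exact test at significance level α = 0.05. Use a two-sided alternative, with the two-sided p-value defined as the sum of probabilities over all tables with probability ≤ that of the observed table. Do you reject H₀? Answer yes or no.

reject H₀: no

Margins: r₁=17, r₂=16, c₁=10, c₂=23, n=33
p_obs = C(17,6)·C(16,4)/C(33,10); sum pmf over tables with pmf ≤ p_obs
p-value (two-sided) = 0.70799
At α=0.05: p ≥ α → fail to reject H₀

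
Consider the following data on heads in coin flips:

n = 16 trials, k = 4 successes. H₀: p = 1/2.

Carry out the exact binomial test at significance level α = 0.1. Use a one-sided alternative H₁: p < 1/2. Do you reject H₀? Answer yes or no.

reject H₀: yes

Exact binomial: n=16, k=4, p₀=1/2=0.5000
P(X≤4) from Σ C(n,i)·p₀^i·(1−p₀)^(n−i)
p-value (one-sided, H₁ less) = 0.03841
At α=0.1: p < α → reject H₀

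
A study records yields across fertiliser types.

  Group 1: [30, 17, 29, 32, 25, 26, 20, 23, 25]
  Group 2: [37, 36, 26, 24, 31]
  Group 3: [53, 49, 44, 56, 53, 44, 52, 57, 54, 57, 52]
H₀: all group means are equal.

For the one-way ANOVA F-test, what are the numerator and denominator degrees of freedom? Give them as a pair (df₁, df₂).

k = 3 groups, N = 25 total
df = (k−1, N−k) = (3−1, 25−3) = (2, 22)

degrees of freedom = [2, 22]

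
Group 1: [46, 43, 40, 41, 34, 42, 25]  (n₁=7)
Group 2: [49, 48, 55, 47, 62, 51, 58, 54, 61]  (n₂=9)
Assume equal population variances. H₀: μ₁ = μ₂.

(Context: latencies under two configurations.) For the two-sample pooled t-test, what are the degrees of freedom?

degrees of freedom = 14

df = n₁ + n₂ − 2 = 7 + 9 − 2 = 14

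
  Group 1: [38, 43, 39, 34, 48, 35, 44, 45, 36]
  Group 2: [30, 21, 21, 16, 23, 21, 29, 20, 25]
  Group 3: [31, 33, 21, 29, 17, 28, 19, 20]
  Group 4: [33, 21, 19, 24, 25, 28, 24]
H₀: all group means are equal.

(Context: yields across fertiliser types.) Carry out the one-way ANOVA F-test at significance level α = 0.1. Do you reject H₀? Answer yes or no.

reject H₀: yes

Group means [40.22, 22.89, 24.75, 24.86], grand mean 28.485
SSB = Σnᵢ(x̄ᵢ−x̄)² = 1725.441; SSW = ΣΣ(x−x̄ᵢ)² = 746.802
MSB = 1725.441/3 = 575.1469; MSW = 746.802/29 = 25.7518
F = MSB/MSW = 22.3343
df = (3, 29)
p-value (upper-tail) = 0.00000
At α=0.1: p < α → reject H₀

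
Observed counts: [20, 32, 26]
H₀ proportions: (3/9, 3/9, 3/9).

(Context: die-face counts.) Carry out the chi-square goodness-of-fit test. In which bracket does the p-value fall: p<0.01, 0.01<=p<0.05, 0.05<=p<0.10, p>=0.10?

n = 78; E_i = n·p_i = [26.00, 26.00, 26.00]
χ² = (20−26.00)²/26.00 + (32−26.00)²/26.00 + (26−26.00)²/26.00 = 2.7692
df = 2
p-value (upper-tail) = 0.25042
→ bracket: p>=0.10

p-value bracket: p>=0.10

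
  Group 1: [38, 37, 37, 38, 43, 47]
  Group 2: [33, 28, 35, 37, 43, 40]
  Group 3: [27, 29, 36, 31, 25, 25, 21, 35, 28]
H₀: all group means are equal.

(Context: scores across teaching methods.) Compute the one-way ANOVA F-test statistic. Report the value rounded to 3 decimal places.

Group means [40.00, 36.00, 28.56], grand mean 33.952
SSB = Σnᵢ(x̄ᵢ−x̄)² = 506.730; SSW = ΣΣ(x−x̄ᵢ)² = 412.222
MSB = 506.730/2 = 253.3651; MSW = 412.222/18 = 22.9012
F = MSB/MSW = 11.0634
df = (2, 18)

test statistic = 11.063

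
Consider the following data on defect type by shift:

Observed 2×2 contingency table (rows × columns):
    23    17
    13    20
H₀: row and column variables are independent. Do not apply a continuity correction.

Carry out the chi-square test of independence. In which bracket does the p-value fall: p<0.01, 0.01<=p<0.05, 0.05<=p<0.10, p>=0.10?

p-value bracket: p>=0.10

Row totals [40, 33], col totals [36, 37], n=73
χ² = (23−19.73)²/19.73 + (17−20.27)²/20.27 + (13−16.27)²/16.27 + (20−16.73)²/16.73 = 2.3716
df = 1
p-value (upper-tail) = 0.12356
→ bracket: p>=0.10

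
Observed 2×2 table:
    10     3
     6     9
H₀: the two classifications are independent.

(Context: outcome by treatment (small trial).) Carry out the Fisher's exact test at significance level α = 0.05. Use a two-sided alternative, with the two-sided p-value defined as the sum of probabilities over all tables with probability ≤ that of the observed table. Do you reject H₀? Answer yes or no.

Margins: r₁=13, r₂=15, c₁=16, c₂=12, n=28
p_obs = C(13,10)·C(15,6)/C(28,16); sum pmf over tables with pmf ≤ p_obs
p-value (two-sided) = 0.06707
At α=0.05: p ≥ α → fail to reject H₀

reject H₀: no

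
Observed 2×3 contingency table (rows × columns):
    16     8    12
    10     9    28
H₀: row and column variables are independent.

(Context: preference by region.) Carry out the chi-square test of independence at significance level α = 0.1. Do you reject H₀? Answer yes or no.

reject H₀: yes

Row totals [36, 47], col totals [26, 17, 40], n=83
χ² = (16−11.28)²/11.28 + (8−7.37)²/7.37 + (12−17.35)²/17.35 + (10−14.72)²/14.72 + (9−9.63)²/9.63 + (28−22.65)²/22.65 = 6.4998
df = 2
p-value (upper-tail) = 0.03878
At α=0.1: p < α → reject H₀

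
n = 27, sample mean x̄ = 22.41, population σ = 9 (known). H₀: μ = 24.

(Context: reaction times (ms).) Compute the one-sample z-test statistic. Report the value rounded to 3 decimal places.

SE = σ/√n = 9/√27 = 1.7321
z = (x̄−μ₀)/SE = (22.41−24)/1.7321 = -0.9180

test statistic = -0.918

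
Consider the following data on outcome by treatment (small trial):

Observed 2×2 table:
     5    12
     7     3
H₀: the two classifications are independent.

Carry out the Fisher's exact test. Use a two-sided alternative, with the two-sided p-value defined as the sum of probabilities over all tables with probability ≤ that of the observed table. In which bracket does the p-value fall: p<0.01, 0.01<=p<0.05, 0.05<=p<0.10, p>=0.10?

Margins: r₁=17, r₂=10, c₁=12, c₂=15, n=27
p_obs = C(17,5)·C(10,7)/C(27,12); sum pmf over tables with pmf ≤ p_obs
p-value (two-sided) = 0.05675
→ bracket: 0.05<=p<0.10

p-value bracket: 0.05<=p<0.10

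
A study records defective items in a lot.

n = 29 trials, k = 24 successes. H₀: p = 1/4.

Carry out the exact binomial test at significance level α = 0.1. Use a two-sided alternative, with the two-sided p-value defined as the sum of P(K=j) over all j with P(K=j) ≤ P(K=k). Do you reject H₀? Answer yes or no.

Exact binomial: n=29, k=24, p₀=1/4=0.2500
P(X=j) = C(n,j)·p₀^j·(1−p₀)^(n−j); p = Σ P(X=j) over j with P(X=j) ≤ P(X=24)
p-value (two-sided) = 0.00000
At α=0.1: p < α → reject H₀

reject H₀: yes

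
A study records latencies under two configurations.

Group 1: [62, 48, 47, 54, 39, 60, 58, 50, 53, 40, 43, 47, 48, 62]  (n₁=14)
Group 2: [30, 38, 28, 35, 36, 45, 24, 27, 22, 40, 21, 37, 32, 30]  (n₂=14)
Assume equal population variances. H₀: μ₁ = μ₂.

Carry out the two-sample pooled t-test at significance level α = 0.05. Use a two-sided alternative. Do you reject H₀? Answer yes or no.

reject H₀: yes

x̄₁=50.786, s₁=7.668, n₁=14
x̄₂=31.786, s₂=7.084, n₂=14
s_p² = [13·7.668² + 13·7.084²]/26 = 54.4890
SE = √(s_p²·(1/14+1/14)) = 2.7900
t = (50.786−31.786)/2.7900 = 6.8100
df = 26
p-value (two-sided) = 0.00000
At α=0.05: p < α → reject H₀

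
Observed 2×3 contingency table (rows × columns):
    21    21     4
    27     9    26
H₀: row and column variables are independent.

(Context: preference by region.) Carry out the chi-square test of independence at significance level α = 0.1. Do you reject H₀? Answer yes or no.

reject H₀: yes

Row totals [46, 62], col totals [48, 30, 30], n=108
χ² = (21−20.44)²/20.44 + (21−12.78)²/12.78 + (4−12.78)²/12.78 + (27−27.56)²/27.56 + (9−17.22)²/17.22 + (26−17.22)²/17.22 = 19.7464
df = 2
p-value (upper-tail) = 0.00005
At α=0.1: p < α → reject H₀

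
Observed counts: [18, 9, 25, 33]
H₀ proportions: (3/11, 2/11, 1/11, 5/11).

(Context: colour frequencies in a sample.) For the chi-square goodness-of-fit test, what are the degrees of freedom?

degrees of freedom = 3

df = k − 1 = 4 − 1 = 3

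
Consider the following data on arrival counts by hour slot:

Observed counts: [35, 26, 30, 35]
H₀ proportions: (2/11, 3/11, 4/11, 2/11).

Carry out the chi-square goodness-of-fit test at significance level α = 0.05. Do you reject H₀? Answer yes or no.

reject H₀: yes

n = 126; E_i = n·p_i = [22.91, 34.36, 45.82, 22.91]
χ² = (35−22.91)²/22.91 + (26−34.36)²/34.36 + (30−45.82)²/45.82 + (35−22.91)²/22.91 = 20.2593
df = 3
p-value (upper-tail) = 0.00015
At α=0.05: p < α → reject H₀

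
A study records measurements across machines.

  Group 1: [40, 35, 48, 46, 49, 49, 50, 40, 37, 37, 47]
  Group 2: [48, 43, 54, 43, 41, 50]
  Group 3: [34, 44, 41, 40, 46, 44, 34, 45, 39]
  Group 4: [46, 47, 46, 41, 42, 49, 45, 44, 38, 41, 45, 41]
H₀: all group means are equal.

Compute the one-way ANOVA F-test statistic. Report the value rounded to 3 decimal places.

test statistic = 1.905

Group means [43.45, 46.50, 40.78, 43.75], grand mean 43.395
SSB = Σnᵢ(x̄ᵢ−x̄)² = 121.046; SSW = ΣΣ(x−x̄ᵢ)² = 720.033
MSB = 121.046/3 = 40.3487; MSW = 720.033/34 = 21.1774
F = MSB/MSW = 1.9053
df = (3, 34)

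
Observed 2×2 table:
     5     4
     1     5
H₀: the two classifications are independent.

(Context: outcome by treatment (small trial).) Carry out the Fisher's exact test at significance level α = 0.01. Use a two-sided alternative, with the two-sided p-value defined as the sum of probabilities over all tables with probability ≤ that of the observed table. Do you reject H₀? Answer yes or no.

reject H₀: no

Margins: r₁=9, r₂=6, c₁=6, c₂=9, n=15
p_obs = C(9,5)·C(6,1)/C(15,6); sum pmf over tables with pmf ≤ p_obs
p-value (two-sided) = 0.28671
At α=0.01: p ≥ α → fail to reject H₀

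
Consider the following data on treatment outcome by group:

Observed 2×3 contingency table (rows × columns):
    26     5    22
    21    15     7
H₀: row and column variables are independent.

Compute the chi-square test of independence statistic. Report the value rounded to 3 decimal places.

Row totals [53, 43], col totals [47, 20, 29], n=96
χ² = (26−25.95)²/25.95 + (5−11.04)²/11.04 + (22−16.01)²/16.01 + (21−21.05)²/21.05 + (15−8.96)²/8.96 + (7−12.99)²/12.99 = 12.3832
df = 2

test statistic = 12.383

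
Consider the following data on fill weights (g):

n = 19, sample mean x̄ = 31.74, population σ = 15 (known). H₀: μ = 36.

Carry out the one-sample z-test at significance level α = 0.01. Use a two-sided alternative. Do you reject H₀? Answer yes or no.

reject H₀: no

SE = σ/√n = 15/√19 = 3.4412
z = (x̄−μ₀)/SE = (31.74−36)/3.4412 = -1.2379
p-value (two-sided) = 0.21574
At α=0.01: p ≥ α → fail to reject H₀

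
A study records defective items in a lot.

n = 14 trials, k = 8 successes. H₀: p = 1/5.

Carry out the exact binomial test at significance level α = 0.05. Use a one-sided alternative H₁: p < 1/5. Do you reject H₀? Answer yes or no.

reject H₀: no

Exact binomial: n=14, k=8, p₀=1/5=0.2000
P(X≤8) from Σ C(n,i)·p₀^i·(1−p₀)^(n−i)
p-value (one-sided, H₁ less) = 0.99962
At α=0.05: p ≥ α → fail to reject H₀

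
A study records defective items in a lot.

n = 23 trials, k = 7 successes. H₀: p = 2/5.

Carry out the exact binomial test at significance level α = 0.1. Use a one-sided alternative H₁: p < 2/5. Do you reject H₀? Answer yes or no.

Exact binomial: n=23, k=7, p₀=2/5=0.4000
P(X≤7) from Σ C(n,i)·p₀^i·(1−p₀)^(n−i)
p-value (one-sided, H₁ less) = 0.23727
At α=0.1: p ≥ α → fail to reject H₀

reject H₀: no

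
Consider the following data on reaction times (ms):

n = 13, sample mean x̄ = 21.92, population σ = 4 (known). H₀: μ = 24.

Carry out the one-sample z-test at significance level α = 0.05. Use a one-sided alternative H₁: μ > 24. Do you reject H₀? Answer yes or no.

SE = σ/√n = 4/√13 = 1.1094
z = (x̄−μ₀)/SE = (21.92−24)/1.1094 = -1.8749
p-value (one-sided, H₁ greater) = 0.96960
At α=0.05: p ≥ α → fail to reject H₀

reject H₀: no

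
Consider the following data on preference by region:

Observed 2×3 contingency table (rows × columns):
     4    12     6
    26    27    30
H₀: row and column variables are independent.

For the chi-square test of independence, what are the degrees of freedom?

degrees of freedom = 2

df = (r−1)(c−1) = (2−1)·(3−1) = 2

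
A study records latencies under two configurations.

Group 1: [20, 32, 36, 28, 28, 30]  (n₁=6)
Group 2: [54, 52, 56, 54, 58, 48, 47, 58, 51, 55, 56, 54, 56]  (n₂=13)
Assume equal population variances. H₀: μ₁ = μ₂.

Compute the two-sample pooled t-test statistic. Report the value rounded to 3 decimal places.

test statistic = -12.272

x̄₁=29.000, s₁=5.329, n₁=6
x̄₂=53.769, s₂=3.444, n₂=13
s_p² = [5·5.329² + 12·3.444²]/17 = 16.7240
SE = √(s_p²·(1/6+1/13)) = 2.0184
t = (29.000−53.769)/2.0184 = -12.2719
df = 17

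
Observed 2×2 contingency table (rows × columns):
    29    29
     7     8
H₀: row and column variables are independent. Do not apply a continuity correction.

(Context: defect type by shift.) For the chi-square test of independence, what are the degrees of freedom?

df = (r−1)(c−1) = (2−1)·(2−1) = 1

degrees of freedom = 1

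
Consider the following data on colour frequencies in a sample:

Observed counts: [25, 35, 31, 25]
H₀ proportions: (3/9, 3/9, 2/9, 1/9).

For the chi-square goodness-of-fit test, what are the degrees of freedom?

df = k − 1 = 4 − 1 = 3

degrees of freedom = 3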